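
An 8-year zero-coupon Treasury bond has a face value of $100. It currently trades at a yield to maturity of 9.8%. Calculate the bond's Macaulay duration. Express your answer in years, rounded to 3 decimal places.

A zero-coupon bond has a single cash flow at maturity, so its Macaulay duration equals its maturity: 8 years.

8.000 years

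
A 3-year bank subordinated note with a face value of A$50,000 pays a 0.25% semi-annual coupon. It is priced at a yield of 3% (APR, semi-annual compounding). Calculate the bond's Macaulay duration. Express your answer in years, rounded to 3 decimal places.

Periodic yield y = 0.015. Discount each cash flow and weight by its period:
  t   CF        PV=CF/(1+0.015)^t    t·PV
  1        62.50        61.5764        61.5764
  2        62.50        60.6664       121.3327
  3        62.50        59.7698       179.3094
  4        62.50        58.8865       235.5461
  5        62.50        58.0163       290.0814
  6    50,062.50    45,784.2685   274,705.6111
  Σ                 46,083.1838   275,593.4570
Price P = Σ PV = 46,083.1838.
Macaulay duration = Σ(t·PV) / P = 275,593.4570 / 46,083.1838 = 5.98035 half-year periods.
In years: 5.98035 / 2 = 2.99017 years.

2.990 years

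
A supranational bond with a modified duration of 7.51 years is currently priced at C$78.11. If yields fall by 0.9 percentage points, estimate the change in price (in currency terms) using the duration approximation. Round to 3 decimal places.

+C$5.279

Duration approximation: ΔP/P ≈ -D_mod · Δy = -7.51 × (-0.009) = +0.067590.
ΔP ≈ 78.11 × (+0.067590) = +5.2794549.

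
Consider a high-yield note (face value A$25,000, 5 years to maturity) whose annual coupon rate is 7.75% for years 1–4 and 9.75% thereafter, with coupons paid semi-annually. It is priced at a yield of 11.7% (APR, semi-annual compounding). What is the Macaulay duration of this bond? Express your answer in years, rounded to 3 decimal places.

4.172 years

Periodic yield y = 0.0585. Discount each cash flow and weight by its period:
  t   CF        PV=CF/(1+0.0585)^t    t·PV
  1       968.75       915.2102       915.2102
  2       968.75       864.6294     1,729.2588
  3       968.75       816.8440     2,450.5320
  4       968.75       771.6996     3,086.7983
  5       968.75       729.0502     3,645.2508
  6       968.75       688.7578     4,132.5469
  7       968.75       650.6923     4,554.8462
  8       968.75       614.7306     4,917.8446
  9     1,218.75       730.6289     6,575.6604
  10   26,218.75    14,849.2103   148,492.1033
  Σ                 21,631.4533   180,500.0516
Price P = Σ PV = 21,631.4533.
Macaulay duration = Σ(t·PV) / P = 180,500.0516 / 21,631.4533 = 8.34433 half-year periods.
In years: 8.34433 / 2 = 4.17217 years.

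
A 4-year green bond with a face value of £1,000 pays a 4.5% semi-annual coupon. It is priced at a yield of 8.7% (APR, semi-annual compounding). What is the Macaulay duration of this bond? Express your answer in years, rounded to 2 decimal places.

Periodic yield y = 0.0435. Discount each cash flow and weight by its period:
  t   CF        PV=CF/(1+0.0435)^t    t·PV
  1        22.50        21.5621        21.5621
  2        22.50        20.6632        41.3264
  3        22.50        19.8018        59.4055
  4        22.50        18.9764        75.9054
  5        22.50        18.1853        90.9265
  6        22.50        17.4272       104.5632
  7        22.50        16.7007       116.9051
  8     1,022.50       727.3169     5,818.5353
  Σ                    860.6336     6,329.1294
Price P = Σ PV = 860.6336.
Macaulay duration = Σ(t·PV) / P = 6,329.1294 / 860.6336 = 7.35404 half-year periods.
In years: 7.35404 / 2 = 3.67702 years.

3.68 years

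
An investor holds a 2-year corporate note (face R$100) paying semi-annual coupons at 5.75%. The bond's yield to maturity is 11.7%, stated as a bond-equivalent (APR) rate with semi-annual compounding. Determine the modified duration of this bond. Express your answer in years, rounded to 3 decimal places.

Periodic yield y = 0.0585. First find Macaulay duration:
  t   CF        PV=CF/(1+0.0585)^t    t·PV
  1        2.875         2.7161         2.7161
  2        2.875         2.5660         5.1320
  3        2.875         2.4242         7.2725
  4      102.875        81.9495       327.7981
  Σ                     89.6558       342.9187
P = 89.6558; Macaulay duration = 342.9187 / 89.6558 = 3.82484 half-year periods = 1.91242 years.
Modified duration = D_Mac / (1 + y) = 1.91242 / 1.0585 = 1.80672 years.

1.807 years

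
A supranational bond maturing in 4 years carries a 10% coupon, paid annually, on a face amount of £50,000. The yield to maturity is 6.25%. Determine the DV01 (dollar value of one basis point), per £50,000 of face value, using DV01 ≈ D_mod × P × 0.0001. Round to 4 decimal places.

£18.7008

Periodic yield y = 0.0625.
  t   CF        PV=CF/(1+0.0625)^t    t·PV
  1     5,000.00     4,705.8824     4,705.8824
  2     5,000.00     4,429.0657     8,858.1315
  3     5,000.00     4,168.5325    12,505.5974
  4    55,000.00    43,156.5714   172,626.2856
  Σ                 56,460.0520   198,695.8968
P = 56,460.0520; D_Mac = 3.51923 yrs; D_mod = 3.31222 yrs.
DV01 ≈ 3.31222 × 56,460.0520 × 0.0001 = 18.700790.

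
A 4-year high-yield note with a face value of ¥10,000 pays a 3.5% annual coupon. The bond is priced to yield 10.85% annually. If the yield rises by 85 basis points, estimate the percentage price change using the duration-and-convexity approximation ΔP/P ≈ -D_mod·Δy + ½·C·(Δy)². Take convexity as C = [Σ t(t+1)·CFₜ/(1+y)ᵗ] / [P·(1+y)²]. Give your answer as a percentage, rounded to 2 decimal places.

With y = 0.1085:
  t   CF        PV=CF/(1+0.1085)^t    t·PV        t(t+1)·PV
  1       350.00       315.7420       315.7420         631.4840
  2       350.00       284.8372       569.6743       1,709.0230
  3       350.00       256.9573       770.8719       3,083.4875
  4    10,350.00     6,854.8438    27,419.3750     137,096.8750
  Σ                  7,712.3802    29,075.6632     142,520.8695
P = 7,712.3802; D_Mac = 3.77000 yrs; D_mod = 3.40099 yrs; C = 15.03899.
Duration effect: -3.40099 × (+0.0085) = -0.028908
Convexity effect: 0.5 × 15.03899 × (0.0085)² = +0.0005433
ΔP/P ≈ -0.028908 + 0.0005433 = -0.028365 = -2.8365%.

-2.84%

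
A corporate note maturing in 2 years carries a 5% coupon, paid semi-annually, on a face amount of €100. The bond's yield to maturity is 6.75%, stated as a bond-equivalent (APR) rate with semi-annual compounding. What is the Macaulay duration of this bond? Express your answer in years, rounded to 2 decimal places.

Periodic yield y = 0.03375. Discount each cash flow and weight by its period:
  t   CF        PV=CF/(1+0.03375)^t    t·PV
  1         2.50         2.4184         2.4184
  2         2.50         2.3394         4.6788
  3         2.50         2.2630         6.7891
  4       102.50        89.7556       359.0226
  Σ                     96.7765       372.9089
Price P = Σ PV = 96.7765.
Macaulay duration = Σ(t·PV) / P = 372.9089 / 96.7765 = 3.85330 half-year periods.
In years: 3.85330 / 2 = 1.92665 years.

1.93 years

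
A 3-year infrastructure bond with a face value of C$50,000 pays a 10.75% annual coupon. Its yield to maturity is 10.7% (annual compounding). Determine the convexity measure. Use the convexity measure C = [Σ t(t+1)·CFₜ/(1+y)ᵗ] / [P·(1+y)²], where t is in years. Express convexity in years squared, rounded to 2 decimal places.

With y = 0.107:
  t   CF        PV=CF/(1+0.107)^t    t·PV        t(t+1)·PV
  1     5,375.00     4,855.4652     4,855.4652       9,710.9304
  2     5,375.00     4,386.1474     8,772.2949      26,316.8847
  3    55,375.00    40,819.8004   122,459.4011     489,837.6046
  Σ                 50,061.4130   136,087.1613     525,865.4197
P = 50,061.4130.
Convexity = Σ t(t+1)·PV / [P·(1+y)²] = 525,865.4197 / (50,061.4130 × 1.225449) = 8.57188.

8.57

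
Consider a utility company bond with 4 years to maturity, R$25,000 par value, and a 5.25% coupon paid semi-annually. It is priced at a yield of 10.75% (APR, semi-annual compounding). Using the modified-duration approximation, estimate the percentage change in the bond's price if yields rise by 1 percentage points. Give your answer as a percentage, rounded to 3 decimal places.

Periodic yield y = 0.05375. Modified duration first:
  t   CF        PV=CF/(1+0.05375)^t    t·PV
  1       656.25       622.7758       622.7758
  2       656.25       591.0091     1,182.0181
  3       656.25       560.8627     1,682.5881
  4       656.25       532.2540     2,129.0162
  5       656.25       505.1047     2,525.5233
  6       656.25       479.3401     2,876.0408
  7       656.25       454.8898     3,184.2286
  8    25,656.25    16,876.8923   135,015.1380
  Σ                 20,623.1284   149,217.3289
P = 20,623.1284; D_Mac = 7.23544 half-year periods = 3.61772 yrs; D_mod = 3.61772/(1+0.05375) = 3.43318 yrs.
ΔP/P ≈ -D_mod · Δy = -3.43318 × (+0.01) = -0.034332 = -3.4332%.

-3.433%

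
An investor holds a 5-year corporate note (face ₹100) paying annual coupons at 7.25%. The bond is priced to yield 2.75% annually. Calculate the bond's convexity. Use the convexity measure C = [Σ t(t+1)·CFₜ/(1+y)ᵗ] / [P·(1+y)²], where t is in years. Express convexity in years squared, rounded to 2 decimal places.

With y = 0.0275:
  t   CF        PV=CF/(1+0.0275)^t    t·PV        t(t+1)·PV
  1         7.25         7.0560         7.0560          14.1119
  2         7.25         6.8671        13.7342          41.2027
  3         7.25         6.6833        20.0500          80.1999
  4         7.25         6.5045        26.0178         130.0890
  5       107.25        93.6458       468.2288       2,809.3730
  Σ                    120.7566       535.0868       3,074.9765
P = 120.7566.
Convexity = Σ t(t+1)·PV / [P·(1+y)²] = 3,074.9765 / (120.7566 × 1.055756) = 24.11944.

24.12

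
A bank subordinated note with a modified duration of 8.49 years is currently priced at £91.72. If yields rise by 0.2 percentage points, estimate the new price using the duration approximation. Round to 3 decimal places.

£90.163

Duration approximation: ΔP/P ≈ -D_mod · Δy = -8.49 × (+0.002) = -0.016980.
New price ≈ 91.72 × (1 - 0.016980) = 90.1625944.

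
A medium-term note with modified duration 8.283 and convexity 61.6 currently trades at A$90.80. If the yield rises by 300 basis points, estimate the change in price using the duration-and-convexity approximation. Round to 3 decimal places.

-A$20.046

Duration effect: -D_mod·Δy = -8.283 × (+0.03) = -0.248490
Convexity effect: ½·C·(Δy)² = 0.5 × 61.6 × (0.03)² = +0.0277200
ΔP/P ≈ -0.248490 + 0.0277200 = -0.220770
ΔP ≈ 90.80 × (-0.220770) = -20.045916.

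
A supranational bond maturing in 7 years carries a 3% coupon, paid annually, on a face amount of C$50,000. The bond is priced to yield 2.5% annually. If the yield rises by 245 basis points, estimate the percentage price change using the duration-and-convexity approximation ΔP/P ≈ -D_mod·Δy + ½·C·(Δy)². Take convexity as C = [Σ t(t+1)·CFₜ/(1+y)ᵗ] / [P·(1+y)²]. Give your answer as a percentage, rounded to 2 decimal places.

With y = 0.025:
  t   CF        PV=CF/(1+0.025)^t    t·PV        t(t+1)·PV
  1     1,500.00     1,463.4146     1,463.4146       2,926.8293
  2     1,500.00     1,427.7216     2,855.4432       8,566.3296
  3     1,500.00     1,392.8991     4,178.6973      16,714.7894
  4     1,500.00     1,358.9260     5,435.7039      27,178.5193
  5     1,500.00     1,325.7814     6,628.9072      39,773.4429
  6     1,500.00     1,293.4453     7,760.6718      54,324.7026
  7    51,500.00    43,325.1596   303,276.1172   2,426,208.9380
  Σ                 51,587.3476   331,598.9552   2,575,693.5511
P = 51,587.3476; D_Mac = 6.42791 yrs; D_mod = 6.27113 yrs; C = 47.52294.
Duration effect: -6.27113 × (+0.0245) = -0.153643
Convexity effect: 0.5 × 47.52294 × (0.0245)² = +0.0142628
ΔP/P ≈ -0.153643 + 0.0142628 = -0.139380 = -13.9380%.

-13.94%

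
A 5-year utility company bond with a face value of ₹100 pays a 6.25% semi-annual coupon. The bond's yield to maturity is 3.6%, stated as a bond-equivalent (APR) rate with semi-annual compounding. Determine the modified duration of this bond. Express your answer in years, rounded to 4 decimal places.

Periodic yield y = 0.018. First find Macaulay duration:
  t   CF        PV=CF/(1+0.018)^t    t·PV
  1        3.125         3.0697         3.0697
  2        3.125         3.0155         6.0309
  3        3.125         2.9621         8.8864
  4        3.125         2.9098        11.6391
  5        3.125         2.8583        14.2916
  6        3.125         2.8078        16.8467
  7        3.125         2.7581        19.3069
  8        3.125         2.7094        21.6749
  9        3.125         2.6615        23.9531
  10     103.125        86.2752       862.7524
  Σ                    112.0274       988.4519
P = 112.0274; Macaulay duration = 988.4519 / 112.0274 = 8.82330 half-year periods = 4.41165 years.
Modified duration = D_Mac / (1 + y) = 4.41165 / 1.018 = 4.33365 years.

4.3336 years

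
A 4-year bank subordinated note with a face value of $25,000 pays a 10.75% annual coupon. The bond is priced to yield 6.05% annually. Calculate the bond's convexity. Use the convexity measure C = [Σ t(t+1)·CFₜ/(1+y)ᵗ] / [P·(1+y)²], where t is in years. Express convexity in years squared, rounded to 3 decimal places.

14.813

With y = 0.0605:
  t   CF        PV=CF/(1+0.0605)^t    t·PV        t(t+1)·PV
  1     2,687.50     2,534.1820     2,534.1820       5,068.3640
  2     2,687.50     2,389.6106     4,779.2211      14,337.6633
  3     2,687.50     2,253.2867     6,759.8601      27,039.4405
  4    27,687.50    21,889.7626    87,559.0505     437,795.2526
  Σ                 29,066.8419   101,632.3137     484,240.7204
P = 29,066.8419.
Convexity = Σ t(t+1)·PV / [P·(1+y)²] = 484,240.7204 / (29,066.8419 × 1.124660) = 14.81297.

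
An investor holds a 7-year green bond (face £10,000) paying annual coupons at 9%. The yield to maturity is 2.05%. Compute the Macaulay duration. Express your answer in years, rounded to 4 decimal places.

5.7637 years

Periodic yield y = 0.0205. Discount each cash flow and weight by its year:
  t   CF        PV=CF/(1+0.0205)^t    t·PV
  1       900.00       881.9206       881.9206
  2       900.00       864.2044     1,728.4089
  3       900.00       846.8441     2,540.5324
  4       900.00       829.8326     3,319.3303
  5       900.00       813.1627     4,065.8136
  6       900.00       796.8278     4,780.9666
  7    10,900.00     9,456.6090    66,196.2633
  Σ                 14,489.4013    83,513.2356
Price P = Σ PV = 14,489.4013.
Macaulay duration = Σ(t·PV) / P = 83,513.2356 / 14,489.4013 = 5.76375 years.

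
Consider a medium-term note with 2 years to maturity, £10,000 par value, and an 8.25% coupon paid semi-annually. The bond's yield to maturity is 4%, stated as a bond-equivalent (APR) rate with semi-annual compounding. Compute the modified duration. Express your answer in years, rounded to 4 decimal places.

Periodic yield y = 0.02. First find Macaulay duration:
  t   CF        PV=CF/(1+0.02)^t    t·PV
  1       412.50       404.4118       404.4118
  2       412.50       396.4821       792.9642
  3       412.50       388.7080     1,166.1239
  4    10,412.50     9,619.5405    38,478.1620
  Σ                 10,809.1423    40,841.6619
P = 10,809.1423; Macaulay duration = 40,841.6619 / 10,809.1423 = 3.77844 half-year periods = 1.88922 years.
Modified duration = D_Mac / (1 + y) = 1.88922 / 1.02 = 1.85217 years.

1.8522 years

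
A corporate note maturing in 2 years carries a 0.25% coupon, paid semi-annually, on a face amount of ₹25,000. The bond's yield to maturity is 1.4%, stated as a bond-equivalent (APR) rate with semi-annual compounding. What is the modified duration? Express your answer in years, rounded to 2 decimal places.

Periodic yield y = 0.007. First find Macaulay duration:
  t   CF        PV=CF/(1+0.007)^t    t·PV
  1        31.25        31.0328        31.0328
  2        31.25        30.8171        61.6341
  3        31.25        30.6028        91.8085
  4    25,031.25    24,342.4707    97,369.8827
  Σ                 24,434.9233    97,554.3581
P = 24,434.9233; Macaulay duration = 97,554.3581 / 24,434.9233 = 3.99242 half-year periods = 1.99621 years.
Modified duration = D_Mac / (1 + y) = 1.99621 / 1.007 = 1.98233 years.

1.98 years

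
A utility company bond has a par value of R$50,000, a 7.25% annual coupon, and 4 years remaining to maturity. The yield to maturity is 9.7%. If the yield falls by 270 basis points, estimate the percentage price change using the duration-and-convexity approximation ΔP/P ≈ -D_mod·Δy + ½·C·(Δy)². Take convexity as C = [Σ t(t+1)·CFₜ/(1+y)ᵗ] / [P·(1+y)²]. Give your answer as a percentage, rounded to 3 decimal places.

With y = 0.097:
  t   CF        PV=CF/(1+0.097)^t    t·PV        t(t+1)·PV
  1     3,625.00     3,304.4667     3,304.4667       6,608.9335
  2     3,625.00     3,012.2760     6,024.5519      18,073.6558
  3     3,625.00     2,745.9216     8,237.7647      32,951.0588
  4    53,625.00    37,028.8986   148,115.5946     740,577.9728
  Σ                 46,091.5629   165,682.3779     798,211.6208
P = 46,091.5629; D_Mac = 3.59464 yrs; D_mod = 3.27679 yrs; C = 14.39075.
Duration effect: -3.27679 × (-0.027) = +0.088473
Convexity effect: 0.5 × 14.39075 × (-0.027)² = +0.0052454
ΔP/P ≈ +0.088473 + 0.0052454 = +0.093719 = +9.3719%.

+9.372%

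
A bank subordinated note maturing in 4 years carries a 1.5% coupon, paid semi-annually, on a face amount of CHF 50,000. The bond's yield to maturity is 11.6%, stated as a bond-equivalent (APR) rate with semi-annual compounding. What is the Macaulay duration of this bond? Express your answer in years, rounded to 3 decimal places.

Periodic yield y = 0.058. Discount each cash flow and weight by its period:
  t   CF        PV=CF/(1+0.058)^t    t·PV
  1       375.00       354.4423       354.4423
  2       375.00       335.0117       670.0233
  3       375.00       316.6462       949.9386
  4       375.00       299.2875     1,197.1501
  5       375.00       282.8804     1,414.4022
  6       375.00       267.3728     1,604.2369
  7       375.00       252.7153     1,769.0073
  8    50,375.00    32,087.0446   256,696.3566
  Σ                 34,195.4009   264,655.5574
Price P = Σ PV = 34,195.4009.
Macaulay duration = Σ(t·PV) / P = 264,655.5574 / 34,195.4009 = 7.73951 half-year periods.
In years: 7.73951 / 2 = 3.86975 years.

3.870 years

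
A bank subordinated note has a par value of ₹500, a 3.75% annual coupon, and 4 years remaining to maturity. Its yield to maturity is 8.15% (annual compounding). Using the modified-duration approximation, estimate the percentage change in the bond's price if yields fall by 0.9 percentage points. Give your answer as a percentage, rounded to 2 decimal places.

+3.14%

Periodic yield y = 0.0815. Modified duration first:
  t   CF        PV=CF/(1+0.0815)^t    t·PV
  1        18.75        17.3370        17.3370
  2        18.75        16.0305        32.0611
  3        18.75        14.8225        44.4675
  4       518.75       379.1858     1,516.7430
  Σ                    427.3758     1,610.6087
P = 427.3758; D_Mac = 3.76860 yrs; D_mod = 3.76860/(1+0.0815) = 3.48460 yrs.
ΔP/P ≈ -D_mod · Δy = -3.48460 × (-0.009) = +0.031361 = +3.1361%.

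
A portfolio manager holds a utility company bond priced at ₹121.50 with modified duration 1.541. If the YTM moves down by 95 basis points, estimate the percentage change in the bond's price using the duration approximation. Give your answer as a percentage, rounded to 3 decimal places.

+1.464%

Duration approximation: ΔP/P ≈ -D_mod · Δy = -1.541 × (-0.0095) = +0.0146395.
As a percentage: +1.46395%.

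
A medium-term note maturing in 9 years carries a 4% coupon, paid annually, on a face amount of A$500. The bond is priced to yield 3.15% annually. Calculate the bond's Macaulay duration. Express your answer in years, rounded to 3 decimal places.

7.779 years

Periodic yield y = 0.0315. Discount each cash flow and weight by its year:
  t   CF        PV=CF/(1+0.0315)^t    t·PV
  1        20.00        19.3892        19.3892
  2        20.00        18.7971        37.5943
  3        20.00        18.2231        54.6693
  4        20.00        17.6666        70.6664
  5        20.00        17.1271        85.6355
  6        20.00        16.6041        99.6244
  7        20.00        16.0970       112.6791
  8        20.00        15.6054       124.8436
  9       520.00       393.3510     3,540.1590
  Σ                    532.8607     4,145.2608
Price P = Σ PV = 532.8607.
Macaulay duration = Σ(t·PV) / P = 4,145.2608 / 532.8607 = 7.77926 years.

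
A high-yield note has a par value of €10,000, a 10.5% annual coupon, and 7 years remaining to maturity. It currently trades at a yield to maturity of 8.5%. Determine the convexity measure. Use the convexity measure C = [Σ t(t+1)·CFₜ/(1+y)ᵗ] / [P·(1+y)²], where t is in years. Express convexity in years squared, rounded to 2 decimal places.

33.12

With y = 0.085:
  t   CF        PV=CF/(1+0.085)^t    t·PV        t(t+1)·PV
  1     1,050.00       967.7419       967.7419       1,935.4839
  2     1,050.00       891.9281     1,783.8561       5,351.5683
  3     1,050.00       822.0535     2,466.1605       9,864.6420
  4     1,050.00       757.6530     3,030.6120      15,153.0600
  5     1,050.00       698.2977     3,491.4885      20,948.9308
  6     1,050.00       643.5923     3,861.5541      27,030.8785
  7    11,050.00     6,242.4362    43,697.0532     349,576.4259
  Σ                 11,023.7027    59,298.4663     429,860.9894
P = 11,023.7027.
Convexity = Σ t(t+1)·PV / [P·(1+y)²] = 429,860.9894 / (11,023.7027 × 1.177225) = 33.12387.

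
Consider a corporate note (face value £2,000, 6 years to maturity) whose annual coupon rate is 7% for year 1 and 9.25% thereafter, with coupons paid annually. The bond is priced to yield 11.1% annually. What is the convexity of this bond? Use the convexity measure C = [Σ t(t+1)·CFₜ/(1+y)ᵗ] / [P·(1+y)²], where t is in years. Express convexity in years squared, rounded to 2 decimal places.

25.73

With y = 0.111:
  t   CF        PV=CF/(1+0.111)^t    t·PV        t(t+1)·PV
  1       140.00       126.0126       126.0126         252.0252
  2       185.00       149.8800       299.7599         899.2798
  3       185.00       134.9055       404.7164       1,618.8656
  4       185.00       121.4271       485.7083       2,428.5413
  5       185.00       109.2953       546.4764       3,278.8586
  6     2,185.00     1,161.8955     6,971.3733      48,799.6130
  Σ                  1,803.4159     8,834.0469      57,277.1836
P = 1,803.4159.
Convexity = Σ t(t+1)·PV / [P·(1+y)²] = 57,277.1836 / (1,803.4159 × 1.234321) = 25.73106.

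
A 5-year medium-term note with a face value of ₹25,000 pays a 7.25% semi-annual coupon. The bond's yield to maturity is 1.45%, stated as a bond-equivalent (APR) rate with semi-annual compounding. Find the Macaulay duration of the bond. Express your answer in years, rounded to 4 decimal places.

4.3788 years

Periodic yield y = 0.00725. Discount each cash flow and weight by its period:
  t   CF        PV=CF/(1+0.00725)^t    t·PV
  1       906.25       899.7270       899.7270
  2       906.25       893.2509     1,786.5018
  3       906.25       886.8215     2,660.4644
  4       906.25       880.4383     3,521.7531
  5       906.25       874.1010     4,370.5052
  6       906.25       867.8094     5,206.8566
  7       906.25       861.5631     6,030.9417
  8       906.25       855.3617     6,842.8938
  9       906.25       849.2050     7,642.8449
  10   25,906.25    24,100.8185   241,008.1847
  Σ                 31,969.0964   279,970.6731
Price P = Σ PV = 31,969.0964.
Macaulay duration = Σ(t·PV) / P = 279,970.6731 / 31,969.0964 = 8.75754 half-year periods.
In years: 8.75754 / 2 = 4.37877 years.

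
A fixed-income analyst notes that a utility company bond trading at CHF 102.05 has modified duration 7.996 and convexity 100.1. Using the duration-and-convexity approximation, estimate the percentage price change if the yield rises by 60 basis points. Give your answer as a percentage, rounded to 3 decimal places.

Duration effect: -D_mod·Δy = -7.996 × (+0.006) = -0.047976
Convexity effect: ½·C·(Δy)² = 0.5 × 100.1 × (0.006)² = +0.0018018
ΔP/P ≈ -0.047976 + 0.0018018 = -0.0461742
= -4.61742%.

-4.617%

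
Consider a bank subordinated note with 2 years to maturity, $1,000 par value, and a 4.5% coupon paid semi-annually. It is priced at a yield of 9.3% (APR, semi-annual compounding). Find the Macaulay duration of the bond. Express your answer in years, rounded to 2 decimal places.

Periodic yield y = 0.0465. Discount each cash flow and weight by its period:
  t   CF        PV=CF/(1+0.0465)^t    t·PV
  1        22.50        21.5002        21.5002
  2        22.50        20.5449        41.0898
  3        22.50        19.6320        58.8960
  4     1,022.50       852.5236     3,410.0942
  Σ                    914.2007     3,531.5803
Price P = Σ PV = 914.2007.
Macaulay duration = Σ(t·PV) / P = 3,531.5803 / 914.2007 = 3.86303 half-year periods.
In years: 3.86303 / 2 = 1.93151 years.

1.93 years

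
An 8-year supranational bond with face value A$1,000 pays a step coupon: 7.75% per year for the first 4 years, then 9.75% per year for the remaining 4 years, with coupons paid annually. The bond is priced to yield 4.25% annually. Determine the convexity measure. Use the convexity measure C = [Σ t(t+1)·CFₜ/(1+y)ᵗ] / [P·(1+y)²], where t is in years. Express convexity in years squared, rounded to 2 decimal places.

49.05

With y = 0.0425:
  t   CF        PV=CF/(1+0.0425)^t    t·PV        t(t+1)·PV
  1        77.50        74.3405        74.3405         148.6811
  2        77.50        71.3099       142.6197         427.8592
  3        77.50        68.4027       205.2082         820.8329
  4        77.50        65.6141       262.4566       1,312.2828
  5        97.50        79.1816       395.9080       2,375.4481
  6        97.50        75.9536       455.7215       3,190.0503
  7        97.50        72.8571       510.0000       4,080.0003
  8     1,097.50       786.6762     6,293.4097      56,640.6875
  Σ                  1,294.3358     8,339.6643      68,995.8421
P = 1,294.3358.
Convexity = Σ t(t+1)·PV / [P·(1+y)²] = 68,995.8421 / (1,294.3358 × 1.086806) = 49.04828.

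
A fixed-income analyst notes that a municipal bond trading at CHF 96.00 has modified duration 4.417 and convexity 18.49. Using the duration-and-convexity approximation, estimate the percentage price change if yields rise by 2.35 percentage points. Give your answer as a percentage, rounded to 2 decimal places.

-9.87%

Duration effect: -D_mod·Δy = -4.417 × (+0.0235) = -0.1037995
Convexity effect: ½·C·(Δy)² = 0.5 × 18.49 × (0.0235)² = +0.00510555125
ΔP/P ≈ -0.1037995 + 0.00510555125 = -0.09869394875
= -9.869394875%.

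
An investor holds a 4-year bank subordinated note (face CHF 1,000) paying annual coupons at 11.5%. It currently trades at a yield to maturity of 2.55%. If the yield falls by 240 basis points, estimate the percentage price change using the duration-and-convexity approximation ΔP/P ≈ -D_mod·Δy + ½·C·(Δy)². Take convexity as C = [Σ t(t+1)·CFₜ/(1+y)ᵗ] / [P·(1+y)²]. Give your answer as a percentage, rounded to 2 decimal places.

+8.66%

With y = 0.0255:
  t   CF        PV=CF/(1+0.0255)^t    t·PV        t(t+1)·PV
  1       115.00       112.1404       112.1404         224.2808
  2       115.00       109.3519       218.7039         656.1117
  3       115.00       106.6328       319.8984       1,279.5937
  4     1,115.00     1,008.1664     4,032.6655      20,163.3275
  Σ                  1,336.2915     4,683.4082      22,323.3137
P = 1,336.2915; D_Mac = 3.50478 yrs; D_mod = 3.41763 yrs; C = 15.88496.
Duration effect: -3.41763 × (-0.024) = +0.082023
Convexity effect: 0.5 × 15.88496 × (-0.024)² = +0.0045749
ΔP/P ≈ +0.082023 + 0.0045749 = +0.086598 = +8.6598%.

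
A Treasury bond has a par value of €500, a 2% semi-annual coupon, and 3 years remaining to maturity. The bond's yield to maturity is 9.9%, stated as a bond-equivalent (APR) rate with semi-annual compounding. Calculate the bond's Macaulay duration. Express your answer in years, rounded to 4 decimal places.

2.9160 years

Periodic yield y = 0.0495. Discount each cash flow and weight by its period:
  t   CF        PV=CF/(1+0.0495)^t    t·PV
  1         5.00         4.7642         4.7642
  2         5.00         4.5395         9.0789
  3         5.00         4.3254        12.9761
  4         5.00         4.1214        16.4854
  5         5.00         3.9270        19.6349
  6       505.00       377.9173     2,267.5035
  Σ                    399.5946     2,330.4430
Price P = Σ PV = 399.5946.
Macaulay duration = Σ(t·PV) / P = 2,330.4430 / 399.5946 = 5.83202 half-year periods.
In years: 5.83202 / 2 = 2.91601 years.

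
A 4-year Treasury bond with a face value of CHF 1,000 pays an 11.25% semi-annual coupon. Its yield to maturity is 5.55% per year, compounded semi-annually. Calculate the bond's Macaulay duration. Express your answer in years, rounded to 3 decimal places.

3.396 years

Periodic yield y = 0.02775. Discount each cash flow and weight by its period:
  t   CF        PV=CF/(1+0.02775)^t    t·PV
  1        56.25        54.7312        54.7312
  2        56.25        53.2534       106.5069
  3        56.25        51.8155       155.4466
  4        56.25        50.4165       201.6659
  5        56.25        49.0552       245.2760
  6        56.25        47.7307       286.3841
  7        56.25        46.4419       325.0934
  8     1,056.25       848.5293     6,788.2343
  Σ                  1,201.9738     8,163.3385
Price P = Σ PV = 1,201.9738.
Macaulay duration = Σ(t·PV) / P = 8,163.3385 / 1,201.9738 = 6.79161 half-year periods.
In years: 6.79161 / 2 = 3.39581 years.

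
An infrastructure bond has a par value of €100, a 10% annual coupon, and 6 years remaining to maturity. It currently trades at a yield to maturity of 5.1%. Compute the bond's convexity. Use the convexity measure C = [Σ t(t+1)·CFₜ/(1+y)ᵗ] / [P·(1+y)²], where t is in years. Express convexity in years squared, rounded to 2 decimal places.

29.04

With y = 0.051:
  t   CF        PV=CF/(1+0.051)^t    t·PV        t(t+1)·PV
  1        10.00         9.5147         9.5147          19.0295
  2        10.00         9.0530        18.1061          54.3183
  3        10.00         8.6137        25.8412         103.3649
  4        10.00         8.1958        32.7830         163.9152
  5        10.00         7.7981        38.9903         233.9417
  6       110.00        81.6162       489.6972       3,427.8805
  Σ                    124.7916       614.9326       4,002.4501
P = 124.7916.
Convexity = Σ t(t+1)·PV / [P·(1+y)²] = 4,002.4501 / (124.7916 × 1.104601) = 29.03590.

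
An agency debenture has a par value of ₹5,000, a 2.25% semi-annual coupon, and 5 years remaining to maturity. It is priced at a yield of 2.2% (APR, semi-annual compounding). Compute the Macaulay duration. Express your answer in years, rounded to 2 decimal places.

Periodic yield y = 0.011. Discount each cash flow and weight by its period:
  t   CF        PV=CF/(1+0.011)^t    t·PV
  1        56.25        55.6380        55.6380
  2        56.25        55.0326       110.0652
  3        56.25        54.4339       163.3016
  4        56.25        53.8416       215.3664
  5        56.25        53.2558       266.2789
  6        56.25        52.6763       316.0580
  7        56.25        52.1032       364.7224
  8        56.25        51.5363       412.2904
  9        56.25        50.9756       458.7802
  10    5,056.25     4,532.2826    45,322.8262
  Σ                  5,011.7759    47,685.3273
Price P = Σ PV = 5,011.7759.
Macaulay duration = Σ(t·PV) / P = 47,685.3273 / 5,011.7759 = 9.51466 half-year periods.
In years: 9.51466 / 2 = 4.75733 years.

4.76 years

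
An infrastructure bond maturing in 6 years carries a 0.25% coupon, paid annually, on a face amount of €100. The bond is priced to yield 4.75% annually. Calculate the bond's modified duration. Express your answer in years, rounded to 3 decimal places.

Periodic yield y = 0.0475. First find Macaulay duration:
  t   CF        PV=CF/(1+0.0475)^t    t·PV
  1         0.25         0.2387         0.2387
  2         0.25         0.2278         0.4557
  3         0.25         0.2175         0.6525
  4         0.25         0.2076         0.8306
  5         0.25         0.1982         0.9912
  6       100.25        75.8857       455.3145
  Σ                     76.9756       458.4831
P = 76.9756; Macaulay duration = 458.4831 / 76.9756 = 5.95621 years.
Modified duration = D_Mac / (1 + y) = 5.95621 / 1.0475 = 5.68612 years.

5.686 years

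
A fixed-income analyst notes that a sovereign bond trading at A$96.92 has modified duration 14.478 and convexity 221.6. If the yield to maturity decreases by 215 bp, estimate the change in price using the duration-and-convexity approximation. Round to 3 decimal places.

+A$35.133

Duration effect: -D_mod·Δy = -14.478 × (-0.0215) = +0.311277
Convexity effect: ½·C·(Δy)² = 0.5 × 221.6 × (-0.0215)² = +0.0512173
ΔP/P ≈ +0.311277 + 0.0512173 = +0.3624943
ΔP ≈ 96.92 × (+0.3624943) = +35.132947556.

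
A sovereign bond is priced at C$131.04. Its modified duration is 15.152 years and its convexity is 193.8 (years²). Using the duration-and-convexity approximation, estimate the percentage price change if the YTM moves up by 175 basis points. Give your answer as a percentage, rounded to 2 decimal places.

-23.55%

Duration effect: -D_mod·Δy = -15.152 × (+0.0175) = -0.265160
Convexity effect: ½·C·(Δy)² = 0.5 × 193.8 × (0.0175)² = +0.029675625
ΔP/P ≈ -0.265160 + 0.029675625 = -0.235484375
= -23.5484375%.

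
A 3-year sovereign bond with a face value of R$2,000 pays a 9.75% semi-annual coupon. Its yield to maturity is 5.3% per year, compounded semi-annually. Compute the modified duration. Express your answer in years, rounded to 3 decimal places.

2.624 years

Periodic yield y = 0.0265. First find Macaulay duration:
  t   CF        PV=CF/(1+0.0265)^t    t·PV
  1        97.50        94.9830        94.9830
  2        97.50        92.5309       185.0618
  3        97.50        90.1421       270.4264
  4        97.50        87.8150       351.2601
  5        97.50        85.5480       427.7400
  6     2,097.50     1,792.8677    10,757.2063
  Σ                  2,243.8867    12,086.6774
P = 2,243.8867; Macaulay duration = 12,086.6774 / 2,243.8867 = 5.38649 half-year periods = 2.69325 years.
Modified duration = D_Mac / (1 + y) = 2.69325 / 1.0265 = 2.62372 years.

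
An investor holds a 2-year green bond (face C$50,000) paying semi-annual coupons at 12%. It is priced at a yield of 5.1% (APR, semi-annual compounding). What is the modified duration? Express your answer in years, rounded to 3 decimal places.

Periodic yield y = 0.0255. First find Macaulay duration:
  t   CF        PV=CF/(1+0.0255)^t    t·PV
  1     3,000.00     2,925.4022     2,925.4022
  2     3,000.00     2,852.6594     5,705.3189
  3     3,000.00     2,781.7254     8,345.1763
  4    53,000.00    47,921.8098   191,687.2391
  Σ                 56,481.5969   208,663.1364
P = 56,481.5969; Macaulay duration = 208,663.1364 / 56,481.5969 = 3.69436 half-year periods = 1.84718 years.
Modified duration = D_Mac / (1 + y) = 1.84718 / 1.0255 = 1.80125 years.

1.801 years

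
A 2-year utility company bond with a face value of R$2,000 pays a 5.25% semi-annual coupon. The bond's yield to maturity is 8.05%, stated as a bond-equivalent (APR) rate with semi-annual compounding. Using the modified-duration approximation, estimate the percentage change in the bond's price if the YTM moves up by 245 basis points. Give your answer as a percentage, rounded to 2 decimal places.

Periodic yield y = 0.04025. Modified duration first:
  t   CF        PV=CF/(1+0.04025)^t    t·PV
  1        52.50        50.4686        50.4686
  2        52.50        48.5159        97.0317
  3        52.50        46.6387       139.9160
  4     2,052.50     1,752.7996     7,011.1984
  Σ                  1,898.4228     7,298.6148
P = 1,898.4228; D_Mac = 3.84457 half-year periods = 1.92228 yrs; D_mod = 1.92228/(1+0.04025) = 1.84791 yrs.
ΔP/P ≈ -D_mod · Δy = -1.84791 × (+0.0245) = -0.045274 = -4.5274%.

-4.53%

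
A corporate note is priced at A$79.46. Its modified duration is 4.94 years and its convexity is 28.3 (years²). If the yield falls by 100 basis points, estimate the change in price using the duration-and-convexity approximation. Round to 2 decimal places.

Duration effect: -D_mod·Δy = -4.94 × (-0.01) = +0.049400
Convexity effect: ½·C·(Δy)² = 0.5 × 28.3 × (-0.01)² = +0.0014150
ΔP/P ≈ +0.049400 + 0.0014150 = +0.050815
ΔP ≈ 79.46 × (+0.050815) = +4.0377599.

+A$4.04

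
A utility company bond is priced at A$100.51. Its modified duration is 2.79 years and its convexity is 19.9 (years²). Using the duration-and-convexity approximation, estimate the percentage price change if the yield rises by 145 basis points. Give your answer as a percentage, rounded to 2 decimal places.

-3.84%

Duration effect: -D_mod·Δy = -2.79 × (+0.0145) = -0.040455
Convexity effect: ½·C·(Δy)² = 0.5 × 19.9 × (0.0145)² = +0.0020919875
ΔP/P ≈ -0.040455 + 0.0020919875 = -0.0383630125
= -3.83630125%.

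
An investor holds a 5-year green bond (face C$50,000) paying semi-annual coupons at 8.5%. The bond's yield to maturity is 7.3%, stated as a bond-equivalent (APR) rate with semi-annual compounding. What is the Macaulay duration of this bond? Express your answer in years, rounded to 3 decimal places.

4.199 years

Periodic yield y = 0.0365. Discount each cash flow and weight by its period:
  t   CF        PV=CF/(1+0.0365)^t    t·PV
  1     2,125.00     2,050.1688     2,050.1688
  2     2,125.00     1,977.9728     3,955.9457
  3     2,125.00     1,908.3192     5,724.9575
  4     2,125.00     1,841.1184     7,364.4734
  5     2,125.00     1,776.2840     8,881.4200
  6     2,125.00     1,713.7327    10,282.3965
  7     2,125.00     1,653.3842    11,573.6896
  8     2,125.00     1,595.1609    12,761.2868
  9     2,125.00     1,538.9878    13,850.8902
  10   52,125.00    36,421.0954   364,210.9542
  Σ                 52,476.2242   440,656.1827
Price P = Σ PV = 52,476.2242.
Macaulay duration = Σ(t·PV) / P = 440,656.1827 / 52,476.2242 = 8.39725 half-year periods.
In years: 8.39725 / 2 = 4.19863 years.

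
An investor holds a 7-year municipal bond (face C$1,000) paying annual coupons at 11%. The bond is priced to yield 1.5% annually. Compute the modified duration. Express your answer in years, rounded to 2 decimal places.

5.55 years

Periodic yield y = 0.015. First find Macaulay duration:
  t   CF        PV=CF/(1+0.015)^t    t·PV
  1       110.00       108.3744       108.3744
  2       110.00       106.7728       213.5456
  3       110.00       105.1949       315.5846
  4       110.00       103.6403       414.5611
  5       110.00       102.1086       510.5432
  6       110.00       100.5996       603.5978
  7     1,110.00     1,000.1397     7,000.9782
  Σ                  1,626.8303     9,167.1848
P = 1,626.8303; Macaulay duration = 9,167.1848 / 1,626.8303 = 5.63500 years.
Modified duration = D_Mac / (1 + y) = 5.63500 / 1.015 = 5.55172 years.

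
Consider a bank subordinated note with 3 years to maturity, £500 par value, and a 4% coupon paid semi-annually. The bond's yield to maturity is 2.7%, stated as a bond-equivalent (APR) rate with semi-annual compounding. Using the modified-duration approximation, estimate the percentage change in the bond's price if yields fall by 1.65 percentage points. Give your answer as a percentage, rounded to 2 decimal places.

Periodic yield y = 0.0135. Modified duration first:
  t   CF        PV=CF/(1+0.0135)^t    t·PV
  1        10.00         9.8668         9.8668
  2        10.00         9.7354        19.4707
  3        10.00         9.6057        28.8171
  4        10.00         9.4777        37.9110
  5        10.00         9.3515        46.7575
  6       510.00       470.5737     2,823.4422
  Σ                    518.6108     2,966.2653
P = 518.6108; D_Mac = 5.71964 half-year periods = 2.85982 yrs; D_mod = 2.85982/(1+0.0135) = 2.82172 yrs.
ΔP/P ≈ -D_mod · Δy = -2.82172 × (-0.0165) = +0.046558 = +4.6558%.

+4.66%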